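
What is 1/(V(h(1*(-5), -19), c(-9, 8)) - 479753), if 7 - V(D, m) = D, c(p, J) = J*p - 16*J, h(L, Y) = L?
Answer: -1/479741 ≈ -2.0845e-6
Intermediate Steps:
c(p, J) = -16*J + J*p
V(D, m) = 7 - D
1/(V(h(1*(-5), -19), c(-9, 8)) - 479753) = 1/((7 - (-5)) - 479753) = 1/((7 - 1*(-5)) - 479753) = 1/((7 + 5) - 479753) = 1/(12 - 479753) = 1/(-479741) = -1/479741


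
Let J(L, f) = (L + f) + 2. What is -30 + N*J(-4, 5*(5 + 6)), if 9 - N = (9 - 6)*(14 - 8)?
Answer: -507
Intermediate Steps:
N = -9 (N = 9 - (9 - 6)*(14 - 8) = 9 - 3*6 = 9 - 1*18 = 9 - 18 = -9)
J(L, f) = 2 + L + f
-30 + N*J(-4, 5*(5 + 6)) = -30 - 9*(2 - 4 + 5*(5 + 6)) = -30 - 9*(2 - 4 + 5*11) = -30 - 9*(2 - 4 + 55) = -30 - 9*53 = -30 - 477 = -507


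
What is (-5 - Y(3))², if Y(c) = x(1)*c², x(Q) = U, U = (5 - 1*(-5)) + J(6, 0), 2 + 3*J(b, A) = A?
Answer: 7921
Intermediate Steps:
J(b, A) = -⅔ + A/3
U = 28/3 (U = (5 - 1*(-5)) + (-⅔ + (⅓)*0) = (5 + 5) + (-⅔ + 0) = 10 - ⅔ = 28/3 ≈ 9.3333)
x(Q) = 28/3
Y(c) = 28*c²/3
(-5 - Y(3))² = (-5 - 28*3²/3)² = (-5 - 28*9/3)² = (-5 - 1*84)² = (-5 - 84)² = (-89)² = 7921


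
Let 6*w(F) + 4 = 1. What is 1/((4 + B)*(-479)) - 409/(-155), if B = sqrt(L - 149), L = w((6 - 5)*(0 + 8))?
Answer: 64845301/24575095 + I*sqrt(598)/158549 ≈ 2.6387 + 0.00015424*I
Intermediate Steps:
w(F) = -1/2 (w(F) = -2/3 + (1/6)*1 = -2/3 + 1/6 = -1/2)
L = -1/2 ≈ -0.50000
B = I*sqrt(598)/2 (B = sqrt(-1/2 - 149) = sqrt(-299/2) = I*sqrt(598)/2 ≈ 12.227*I)
1/((4 + B)*(-479)) - 409/(-155) = 1/((4 + I*sqrt(598)/2)*(-479)) - 409/(-155) = -1/479/(4 + I*sqrt(598)/2) - 409*(-1/155) = -1/(479*(4 + I*sqrt(598)/2)) + 409/155 = 409/155 - 1/(479*(4 + I*sqrt(598)/2))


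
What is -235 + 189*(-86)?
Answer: -16489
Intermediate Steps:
-235 + 189*(-86) = -235 - 16254 = -16489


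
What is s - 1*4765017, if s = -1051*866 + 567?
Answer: -5674616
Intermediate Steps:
s = -909599 (s = -910166 + 567 = -909599)
s - 1*4765017 = -909599 - 1*4765017 = -909599 - 4765017 = -5674616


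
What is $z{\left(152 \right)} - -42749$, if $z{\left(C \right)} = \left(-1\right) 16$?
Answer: $42733$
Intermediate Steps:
$z{\left(C \right)} = -16$
$z{\left(152 \right)} - -42749 = -16 - -42749 = -16 + 42749 = 42733$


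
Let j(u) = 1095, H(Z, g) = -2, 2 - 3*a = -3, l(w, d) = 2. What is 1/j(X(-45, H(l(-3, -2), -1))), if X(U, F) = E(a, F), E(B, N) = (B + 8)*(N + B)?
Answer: 1/1095 ≈ 0.00091324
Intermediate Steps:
a = 5/3 (a = ⅔ - ⅓*(-3) = ⅔ + 1 = 5/3 ≈ 1.6667)
E(B, N) = (8 + B)*(B + N)
X(U, F) = 145/9 + 29*F/3 (X(U, F) = (5/3)² + 8*(5/3) + 8*F + 5*F/3 = 25/9 + 40/3 + 8*F + 5*F/3 = 145/9 + 29*F/3)
1/j(X(-45, H(l(-3, -2), -1))) = 1/1095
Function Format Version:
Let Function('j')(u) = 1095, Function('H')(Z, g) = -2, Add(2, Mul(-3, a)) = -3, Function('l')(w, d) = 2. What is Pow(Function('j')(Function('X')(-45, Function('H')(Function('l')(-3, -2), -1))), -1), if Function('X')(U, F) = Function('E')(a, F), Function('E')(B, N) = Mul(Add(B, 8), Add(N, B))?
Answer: Rational(1, 1095) ≈ 0.00091324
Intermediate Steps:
a = Rational(5, 3) (a = Add(Rational(2, 3), Mul(Rational(-1, 3), -3)) = Add(Rational(2, 3), 1) = Rational(5, 3) ≈ 1.6667)
Function('E')(B, N) = Mul(Add(8, B), Add(B, N))
Function('X')(U, F) = Add(Rational(145, 9), Mul(Rational(29, 3), F)) (Function('X')(U, F) = Add(Pow(Rational(5, 3), 2), Mul(8, Rational(5, 3)), Mul(8, F), Mul(Rational(5, 3), F)) = Add(Rational(25, 9), Rational(40, 3), Mul(8, F), Mul(Rational(5, 3), F)) = Add(Rational(145, 9), Mul(Rational(29, 3), F)))
Pow(Function('j')(Function('X')(-45, Function('H')(Function('l')(-3, -2), -1))), -1) = Pow(1095, -1) = Rational(1, 1095)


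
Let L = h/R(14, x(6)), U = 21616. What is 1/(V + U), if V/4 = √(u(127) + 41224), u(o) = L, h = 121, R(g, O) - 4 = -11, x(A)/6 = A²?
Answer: 9457/204134065 - √2019129/816536260 ≈ 4.4587e-5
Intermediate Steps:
x(A) = 6*A²
R(g, O) = -7 (R(g, O) = 4 - 11 = -7)
L = -121/7 (L = 121/(-7) = 121*(-⅐) = -121/7 ≈ -17.286)
u(o) = -121/7
V = 4*√2019129/7 (V = 4*√(-121/7 + 41224) = 4*√(288447/7) = 4*(√2019129/7) = 4*√2019129/7 ≈ 811.98)
1/(V + U) = 1/(4*√2019129/7 + 21616) = 1/(21616 + 4*√2019129/7)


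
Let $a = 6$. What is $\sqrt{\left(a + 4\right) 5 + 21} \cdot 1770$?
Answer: $1770 \sqrt{71} \approx 14914.0$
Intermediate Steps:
$\sqrt{\left(a + 4\right) 5 + 21} \cdot 1770 = \sqrt{\left(6 + 4\right) 5 + 21} \cdot 1770 = \sqrt{10 \cdot 5 + 21} \cdot 1770 = \sqrt{50 + 21} \cdot 1770 = \sqrt{71} \cdot 1770 = 1770 \sqrt{71}$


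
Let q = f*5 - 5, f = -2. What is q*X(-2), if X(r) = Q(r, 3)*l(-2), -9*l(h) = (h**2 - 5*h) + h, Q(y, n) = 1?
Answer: 20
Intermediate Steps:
l(h) = -h**2/9 + 4*h/9 (l(h) = -((h**2 - 5*h) + h)/9 = -(h**2 - 4*h)/9 = -h**2/9 + 4*h/9)
X(r) = -4/3 (X(r) = 1*((1/9)*(-2)*(4 - 1*(-2))) = 1*((1/9)*(-2)*(4 + 2)) = 1*((1/9)*(-2)*6) = 1*(-4/3) = -4/3)
q = -15 (q = -2*5 - 5 = -10 - 5 = -15)
q*X(-2) = -15*(-4/3) = 20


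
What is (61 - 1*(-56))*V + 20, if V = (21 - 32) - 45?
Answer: -6532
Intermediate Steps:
V = -56 (V = -11 - 45 = -56)
(61 - 1*(-56))*V + 20 = (61 - 1*(-56))*(-56) + 20 = (61 + 56)*(-56) + 20 = 117*(-56) + 20 = -6552 + 20 = -6532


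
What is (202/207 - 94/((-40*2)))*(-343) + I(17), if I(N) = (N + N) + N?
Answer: -5686207/8280 ≈ -686.74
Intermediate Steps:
I(N) = 3*N (I(N) = 2*N + N = 3*N)
(202/207 - 94/((-40*2)))*(-343) + I(17) = (202/207 - 94/((-40*2)))*(-343) + 3*17 = (202*(1/207) - 94/(-80))*(-343) + 51 = (202/207 - 94*(-1/80))*(-343) + 51 = (202/207 + 47/40)*(-343) + 51 = (17809/8280)*(-343) + 51 = -6108487/8280 + 51 = -5686207/8280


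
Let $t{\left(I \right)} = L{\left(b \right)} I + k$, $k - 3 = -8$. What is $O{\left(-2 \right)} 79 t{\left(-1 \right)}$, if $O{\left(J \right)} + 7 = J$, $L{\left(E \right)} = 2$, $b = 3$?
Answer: $4977$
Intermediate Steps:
$k = -5$ ($k = 3 - 8 = -5$)
$O{\left(J \right)} = -7 + J$
$t{\left(I \right)} = -5 + 2 I$ ($t{\left(I \right)} = 2 I - 5 = -5 + 2 I$)
$O{\left(-2 \right)} 79 t{\left(-1 \right)} = \left(-7 - 2\right) 79 \left(-5 + 2 \left(-1\right)\right) = \left(-9\right) 79 \left(-5 - 2\right) = \left(-711\right) \left(-7\right) = 4977$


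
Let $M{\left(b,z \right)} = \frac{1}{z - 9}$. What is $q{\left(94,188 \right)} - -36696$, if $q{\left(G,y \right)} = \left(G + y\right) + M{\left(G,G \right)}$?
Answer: $\frac{3143131}{85} \approx 36978.0$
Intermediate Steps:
$M{\left(b,z \right)} = \frac{1}{-9 + z}$
$q{\left(G,y \right)} = G + y + \frac{1}{-9 + G}$ ($q{\left(G,y \right)} = \left(G + y\right) + \frac{1}{-9 + G} = G + y + \frac{1}{-9 + G}$)
$q{\left(94,188 \right)} - -36696 = \frac{1 + \left(-9 + 94\right) \left(94 + 188\right)}{-9 + 94} - -36696 = \frac{1 + 85 \cdot 282}{85} + 36696 = \frac{1 + 23970}{85} + 36696 = \frac{1}{85} \cdot 23971 + 36696 = \frac{23971}{85} + 36696 = \frac{3143131}{85}$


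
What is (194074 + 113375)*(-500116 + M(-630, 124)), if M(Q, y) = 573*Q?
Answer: -264746178594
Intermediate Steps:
(194074 + 113375)*(-500116 + M(-630, 124)) = (194074 + 113375)*(-500116 + 573*(-630)) = 307449*(-500116 - 360990) = 307449*(-861106) = -264746178594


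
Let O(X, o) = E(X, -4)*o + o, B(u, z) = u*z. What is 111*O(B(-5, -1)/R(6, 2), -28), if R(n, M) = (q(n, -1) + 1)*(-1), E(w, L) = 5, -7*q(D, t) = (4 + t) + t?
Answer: -18648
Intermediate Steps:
q(D, t) = -4/7 - 2*t/7 (q(D, t) = -((4 + t) + t)/7 = -(4 + 2*t)/7 = -4/7 - 2*t/7)
R(n, M) = -5/7 (R(n, M) = ((-4/7 - 2/7*(-1)) + 1)*(-1) = ((-4/7 + 2/7) + 1)*(-1) = (-2/7 + 1)*(-1) = (5/7)*(-1) = -5/7)
O(X, o) = 6*o (O(X, o) = 5*o + o = 6*o)
111*O(B(-5, -1)/R(6, 2), -28) = 111*(6*(-28)) = 111*(-168) = -18648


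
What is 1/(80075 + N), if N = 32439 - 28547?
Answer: 1/83967 ≈ 1.1909e-5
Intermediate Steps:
N = 3892
1/(80075 + N) = 1/(80075 + 3892) = 1/83967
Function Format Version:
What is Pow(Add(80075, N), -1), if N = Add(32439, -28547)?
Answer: Rational(1, 83967) ≈ 1.1909e-5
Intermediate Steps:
N = 3892
Pow(Add(80075, N), -1) = Pow(Add(80075, 3892), -1) = Pow(83967, -1) = Rational(1, 83967)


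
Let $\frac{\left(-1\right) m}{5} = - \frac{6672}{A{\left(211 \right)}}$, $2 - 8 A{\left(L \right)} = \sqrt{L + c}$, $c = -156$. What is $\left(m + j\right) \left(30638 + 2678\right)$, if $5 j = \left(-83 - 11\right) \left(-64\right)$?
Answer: $- \frac{26230619648}{85} - \frac{2963791360 \sqrt{55}}{17} \approx -1.6015 \cdot 10^{9}$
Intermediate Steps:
$j = \frac{6016}{5}$ ($j = \frac{\left(-83 - 11\right) \left(-64\right)}{5} = \frac{\left(-94\right) \left(-64\right)}{5} = \frac{1}{5} \cdot 6016 = \frac{6016}{5} \approx 1203.2$)
$A{\left(L \right)} = \frac{1}{4} - \frac{\sqrt{-156 + L}}{8}$ ($A{\left(L \right)} = \frac{1}{4} - \frac{\sqrt{L - 156}}{8} = \frac{1}{4} - \frac{\sqrt{-156 + L}}{8}$)
$m = \frac{33360}{\frac{1}{4} - \frac{\sqrt{55}}{8}}$ ($m = - 5 \left(- \frac{6672}{\frac{1}{4} - \frac{\sqrt{-156 + 211}}{8}}\right) = - 5 \left(- \frac{6672}{\frac{1}{4} - \frac{\sqrt{55}}{8}}\right) = \frac{33360}{\frac{1}{4} - \frac{\sqrt{55}}{8}} \approx -49274.0$)
$\left(m + j\right) \left(30638 + 2678\right) = \left(\left(- \frac{177920}{17} - \frac{88960 \sqrt{55}}{17}\right) + \frac{6016}{5}\right) \left(30638 + 2678\right) = \left(- \frac{787328}{85} - \frac{88960 \sqrt{55}}{17}\right) 33316 = - \frac{26230619648}{85} - \frac{2963791360 \sqrt{55}}{17}$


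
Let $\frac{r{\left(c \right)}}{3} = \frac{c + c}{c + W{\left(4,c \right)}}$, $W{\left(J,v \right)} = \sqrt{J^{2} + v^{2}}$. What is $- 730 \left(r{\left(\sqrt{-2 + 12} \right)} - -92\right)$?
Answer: $\frac{1460 \left(- 49 \sqrt{10} - 46 \sqrt{26}\right)}{\sqrt{10} + \sqrt{26}} \approx -68837.0$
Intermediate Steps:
$r{\left(c \right)} = \frac{6 c}{c + \sqrt{16 + c^{2}}}$ ($r{\left(c \right)} = 3 \frac{c + c}{c + \sqrt{4^{2} + c^{2}}} = 3 \frac{2 c}{c + \sqrt{16 + c^{2}}} = \frac{6 c}{c + \sqrt{16 + c^{2}}}$)
$- 730 \left(r{\left(\sqrt{-2 + 12} \right)} - -92\right) = - 730 \left(\frac{6 \sqrt{-2 + 12}}{\sqrt{-2 + 12} + \sqrt{16 + \left(\sqrt{-2 + 12}\right)^{2}}} - -92\right) = - 730 \left(\frac{6 \sqrt{10}}{\sqrt{10} + \sqrt{16 + \left(\sqrt{10}\right)^{2}}} + 92\right) = - 730 \left(\frac{6 \sqrt{10}}{\sqrt{10} + \sqrt{16 + 10}} + 92\right) = - 730 \left(\frac{6 \sqrt{10}}{\sqrt{10} + \sqrt{26}} + 92\right) = - 730 \left(92 + \frac{6 \sqrt{10}}{\sqrt{10} + \sqrt{26}}\right) = -67160 - \frac{4380 \sqrt{10}}{\sqrt{10} + \sqrt{26}}$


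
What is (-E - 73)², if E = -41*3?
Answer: 2500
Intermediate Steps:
E = -123
(-E - 73)² = (-1*(-123) - 73)² = (123 - 73)² = 50² = 2500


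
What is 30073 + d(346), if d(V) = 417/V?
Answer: 10405675/346 ≈ 30074.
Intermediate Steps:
30073 + d(346) = 30073 + 417/346 = 10405675/346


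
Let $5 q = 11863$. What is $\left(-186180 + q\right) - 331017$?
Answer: $- \frac{2574122}{5} \approx -5.1482 \cdot 10^{5}$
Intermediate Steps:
$q = \frac{11863}{5}$ ($q = \frac{1}{5} \cdot 11863 = \frac{11863}{5} \approx 2372.6$)
$\left(-186180 + q\right) - 331017 = \left(-186180 + \frac{11863}{5}\right) - 331017 = - \frac{919037}{5} - 331017 = - \frac{2574122}{5}$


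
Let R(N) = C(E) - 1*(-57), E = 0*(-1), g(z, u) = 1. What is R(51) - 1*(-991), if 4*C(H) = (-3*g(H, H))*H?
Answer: 1048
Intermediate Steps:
E = 0
C(H) = -3*H/4 (C(H) = ((-3*1)*H)/4 = (-3*H)/4 = -3*H/4)
R(N) = 57 (R(N) = -¾*0 - 1*(-57) = 0 + 57 = 57)
R(51) - 1*(-991) = 57 - 1*(-991) = 57 + 991 = 1048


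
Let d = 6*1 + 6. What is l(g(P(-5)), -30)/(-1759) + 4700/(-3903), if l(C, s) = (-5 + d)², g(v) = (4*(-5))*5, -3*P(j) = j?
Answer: -8458547/6865377 ≈ -1.2321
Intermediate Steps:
P(j) = -j/3
d = 12 (d = 6 + 6 = 12)
g(v) = -100 (g(v) = -20*5 = -100)
l(C, s) = 49 (l(C, s) = (-5 + 12)² = 7² = 49)
l(g(P(-5)), -30)/(-1759) + 4700/(-3903) = 49/(-1759) + 4700/(-3903) = 49*(-1/1759) + 4700*(-1/3903) = -49/1759 - 4700/3903 = -8458547/6865377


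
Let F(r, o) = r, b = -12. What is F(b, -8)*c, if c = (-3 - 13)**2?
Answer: -3072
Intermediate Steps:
c = 256 (c = (-16)**2 = 256)
F(b, -8)*c = -12*256 = -3072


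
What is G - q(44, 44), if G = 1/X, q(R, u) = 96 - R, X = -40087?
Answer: -2084525/40087 ≈ -52.000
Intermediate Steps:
G = -1/40087 (G = 1/(-40087) = -1/40087 ≈ -2.4946e-5)
G - q(44, 44) = -1/40087 - (96 - 1*44) = -1/40087 - (96 - 44) = -1/40087 - 1*52 = -1/40087 - 52 = -2084525/40087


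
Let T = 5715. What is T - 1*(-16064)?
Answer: 21779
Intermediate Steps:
T - 1*(-16064) = 5715 - 1*(-16064) = 5715 + 16064 = 21779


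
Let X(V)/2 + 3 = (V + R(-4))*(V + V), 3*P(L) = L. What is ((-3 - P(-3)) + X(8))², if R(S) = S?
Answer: 14400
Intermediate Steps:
P(L) = L/3
X(V) = -6 + 4*V*(-4 + V) (X(V) = -6 + 2*((V - 4)*(V + V)) = -6 + 2*((-4 + V)*(2*V)) = -6 + 2*(2*V*(-4 + V)) = -6 + 4*V*(-4 + V))
((-3 - P(-3)) + X(8))² = ((-3 - (-3)/3) + (-6 - 16*8 + 4*8²))² = ((-3 - 1*(-1)) + (-6 - 128 + 4*64))² = ((-3 + 1) + (-6 - 128 + 256))² = (-2 + 122)² = 120² = 14400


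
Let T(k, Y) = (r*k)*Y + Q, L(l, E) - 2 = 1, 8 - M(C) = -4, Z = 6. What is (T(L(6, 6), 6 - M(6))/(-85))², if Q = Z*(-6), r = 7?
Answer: 26244/7225 ≈ 3.6324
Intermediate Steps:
M(C) = 12 (M(C) = 8 - 1*(-4) = 8 + 4 = 12)
L(l, E) = 3 (L(l, E) = 2 + 1 = 3)
Q = -36 (Q = 6*(-6) = -36)
T(k, Y) = -36 + 7*Y*k (T(k, Y) = (7*k)*Y - 36 = 7*Y*k - 36 = -36 + 7*Y*k)
(T(L(6, 6), 6 - M(6))/(-85))² = ((-36 + 7*(6 - 1*12)*3)/(-85))² = ((-36 + 7*(6 - 12)*3)*(-1/85))² = ((-36 + 7*(-6)*3)*(-1/85))² = ((-36 - 126)*(-1/85))² = (-162*(-1/85))² = (162/85)² = 26244/7225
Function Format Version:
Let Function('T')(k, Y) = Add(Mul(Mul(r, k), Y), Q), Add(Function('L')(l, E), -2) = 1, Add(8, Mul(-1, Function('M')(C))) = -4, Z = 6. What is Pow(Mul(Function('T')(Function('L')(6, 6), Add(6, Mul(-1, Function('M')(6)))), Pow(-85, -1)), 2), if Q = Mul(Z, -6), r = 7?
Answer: Rational(26244, 7225) ≈ 3.6324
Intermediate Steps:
Function('M')(C) = 12 (Function('M')(C) = Add(8, Mul(-1, -4)) = Add(8, 4) = 12)
Function('L')(l, E) = 3 (Function('L')(l, E) = Add(2, 1) = 3)
Q = -36 (Q = Mul(6, -6) = -36)
Function('T')(k, Y) = Add(-36, Mul(7, Y, k)) (Function('T')(k, Y) = Add(Mul(Mul(7, k), Y), -36) = Add(Mul(7, Y, k), -36) = Add(-36, Mul(7, Y, k)))
Pow(Mul(Function('T')(Function('L')(6, 6), Add(6, Mul(-1, Function('M')(6)))), Pow(-85, -1)), 2) = Pow(Mul(Add(-36, Mul(7, Add(6, Mul(-1, 12)), 3)), Pow(-85, -1)), 2) = Pow(Mul(Add(-36, Mul(7, Add(6, -12), 3)), Rational(-1, 85)), 2) = Pow(Mul(Add(-36, Mul(7, -6, 3)), Rational(-1, 85)), 2) = Pow(Mul(Add(-36, -126), Rational(-1, 85)), 2) = Pow(Mul(-162, Rational(-1, 85)), 2) = Pow(Rational(162, 85), 2) = Rational(26244, 7225)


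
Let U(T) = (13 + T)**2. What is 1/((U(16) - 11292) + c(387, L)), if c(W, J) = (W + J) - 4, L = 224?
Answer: -1/9844 ≈ -0.00010158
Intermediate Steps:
c(W, J) = -4 + J + W (c(W, J) = (J + W) - 4 = -4 + J + W)
1/((U(16) - 11292) + c(387, L)) = 1/(((13 + 16)**2 - 11292) + (-4 + 224 + 387)) = 1/((29**2 - 11292) + 607) = 1/((841 - 11292) + 607) = 1/(-10451 + 607) = 1/(-9844) = -1/9844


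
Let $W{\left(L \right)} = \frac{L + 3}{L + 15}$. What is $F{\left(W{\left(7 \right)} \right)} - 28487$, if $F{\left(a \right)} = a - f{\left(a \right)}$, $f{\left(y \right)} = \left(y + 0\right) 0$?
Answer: $- \frac{313352}{11} \approx -28487.0$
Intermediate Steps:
$f{\left(y \right)} = 0$ ($f{\left(y \right)} = y 0 = 0$)
$W{\left(L \right)} = \frac{3 + L}{15 + L}$
$F{\left(a \right)} = a$ ($F{\left(a \right)} = a - 0 = a + 0 = a$)
$F{\left(W{\left(7 \right)} \right)} - 28487 = \frac{3 + 7}{15 + 7} - 28487 = \frac{1}{22} \cdot 10 - 28487 = \frac{5}{11} - 28487 = - \frac{313352}{11}$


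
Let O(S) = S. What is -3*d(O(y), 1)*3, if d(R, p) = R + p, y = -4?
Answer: 27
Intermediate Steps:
-3*d(O(y), 1)*3 = -3*(-4 + 1)*3 = -3*(-3)*3 = 9*3 = 27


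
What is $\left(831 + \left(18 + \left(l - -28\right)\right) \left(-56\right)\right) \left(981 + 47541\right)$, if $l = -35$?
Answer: $10432230$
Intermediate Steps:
$\left(831 + \left(18 + \left(l - -28\right)\right) \left(-56\right)\right) \left(981 + 47541\right) = \left(831 + \left(18 - 7\right) \left(-56\right)\right) \left(981 + 47541\right) = \left(831 + \left(18 + \left(-35 + 28\right)\right) \left(-56\right)\right) 48522 = \left(831 + \left(18 - 7\right) \left(-56\right)\right) 48522 = \left(831 + 11 \left(-56\right)\right) 48522 = \left(831 - 616\right) 48522 = 215 \cdot 48522 = 10432230$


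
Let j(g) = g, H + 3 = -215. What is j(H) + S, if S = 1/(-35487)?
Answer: -7736167/35487 ≈ -218.00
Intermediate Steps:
H = -218 (H = -3 - 215 = -218)
S = -1/35487 ≈ -2.8179e-5
j(H) + S = -218 - 1/35487 = -7736167/35487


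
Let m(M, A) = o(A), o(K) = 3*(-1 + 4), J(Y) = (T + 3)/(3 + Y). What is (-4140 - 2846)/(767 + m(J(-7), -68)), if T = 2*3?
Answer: -3493/388 ≈ -9.0026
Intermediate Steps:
T = 6
J(Y) = 9/(3 + Y) (J(Y) = (6 + 3)/(3 + Y) = 9/(3 + Y))
o(K) = 9 (o(K) = 3*3 = 9)
m(M, A) = 9
(-4140 - 2846)/(767 + m(J(-7), -68)) = (-4140 - 2846)/(767 + 9) = -6986/776 = -6986*1/776 = -3493/388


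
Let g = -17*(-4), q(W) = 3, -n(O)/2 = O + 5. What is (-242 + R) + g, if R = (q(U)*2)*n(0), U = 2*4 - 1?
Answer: -234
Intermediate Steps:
n(O) = -10 - 2*O (n(O) = -2*(O + 5) = -2*(5 + O) = -10 - 2*O)
U = 7 (U = 8 - 1 = 7)
g = 68
R = -60 (R = (3*2)*(-10 - 2*0) = 6*(-10 + 0) = 6*(-10) = -60)
(-242 + R) + g = (-242 - 60) + 68 = -302 + 68 = -234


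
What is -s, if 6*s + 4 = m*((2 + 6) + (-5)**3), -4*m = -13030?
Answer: 762263/12 ≈ 63522.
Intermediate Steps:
m = 6515/2 (m = -1/4*(-13030) = 6515/2 ≈ 3257.5)
s = -762263/12 (s = -2/3 + (6515*((2 + 6) + (-5)**3)/2)/6 = -2/3 + (6515*(8 - 125)/2)/6 = -2/3 + ((6515/2)*(-117))/6 = -2/3 + (1/6)*(-762255/2) = -2/3 - 254085/4 = -762263/12 ≈ -63522.)
-s = -1*(-762263/12) = 762263/12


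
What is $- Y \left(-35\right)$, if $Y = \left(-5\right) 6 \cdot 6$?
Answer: $-6300$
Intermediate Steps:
$Y = -180$ ($Y = \left(-30\right) 6 = -180$)
$- Y \left(-35\right) = \left(-1\right) \left(-180\right) \left(-35\right) = 180 \left(-35\right) = -6300$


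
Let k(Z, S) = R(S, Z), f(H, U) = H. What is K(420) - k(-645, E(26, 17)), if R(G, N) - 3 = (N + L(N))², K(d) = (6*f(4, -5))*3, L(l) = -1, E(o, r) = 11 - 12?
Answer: -417247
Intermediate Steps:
E(o, r) = -1
K(d) = 72 (K(d) = (6*4)*3 = 24*3 = 72)
R(G, N) = 3 + (-1 + N)² (R(G, N) = 3 + (N - 1)² = 3 + (-1 + N)²)
k(Z, S) = 3 + (-1 + Z)²
K(420) - k(-645, E(26, 17)) = 72 - (3 + (-1 - 645)²) = 72 - (3 + (-646)²) = 72 - (3 + 417316) = 72 - 1*417319 = 72 - 417319 = -417247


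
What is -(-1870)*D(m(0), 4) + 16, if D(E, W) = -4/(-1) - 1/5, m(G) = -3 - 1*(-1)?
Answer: 7122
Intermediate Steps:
m(G) = -2 (m(G) = -3 + 1 = -2)
D(E, W) = 19/5 (D(E, W) = -4*(-1) - 1*1/5 = 4 - 1/5 = 19/5)
-(-1870)*D(m(0), 4) + 16 = -(-1870)*19/5 + 16 = -55*(-646/5) + 16 = 7106 + 16 = 7122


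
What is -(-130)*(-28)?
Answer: -3640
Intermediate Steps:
-(-130)*(-28) = -26*(-5)*(-28) = 130*(-28) = -3640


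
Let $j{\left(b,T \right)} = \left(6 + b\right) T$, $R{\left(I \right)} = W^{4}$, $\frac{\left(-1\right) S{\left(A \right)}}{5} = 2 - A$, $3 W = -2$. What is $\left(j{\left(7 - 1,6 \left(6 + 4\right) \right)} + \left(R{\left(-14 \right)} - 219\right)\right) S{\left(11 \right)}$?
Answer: $\frac{202985}{9} \approx 22554.0$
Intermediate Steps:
$W = - \frac{2}{3}$ ($W = \frac{1}{3} \left(-2\right) = - \frac{2}{3} \approx -0.66667$)
$S{\left(A \right)} = -10 + 5 A$ ($S{\left(A \right)} = - 5 \left(2 - A\right) = -10 + 5 A$)
$R{\left(I \right)} = \frac{16}{81}$ ($R{\left(I \right)} = \left(- \frac{2}{3}\right)^{4} = \frac{16}{81}$)
$j{\left(b,T \right)} = T \left(6 + b\right)$
$\left(j{\left(7 - 1,6 \left(6 + 4\right) \right)} + \left(R{\left(-14 \right)} - 219\right)\right) S{\left(11 \right)} = \left(6 \left(6 + 4\right) \left(6 + \left(7 - 1\right)\right) + \left(\frac{16}{81} - 219\right)\right) \left(-10 + 5 \cdot 11\right) = \left(6 \cdot 10 \left(6 + \left(7 - 1\right)\right) - \frac{17723}{81}\right) \left(-10 + 55\right) = \left(60 \left(6 + 6\right) - \frac{17723}{81}\right) 45 = \left(60 \cdot 12 - \frac{17723}{81}\right) 45 = \left(720 - \frac{17723}{81}\right) 45 = \frac{40597}{81} \cdot 45 = \frac{202985}{9}$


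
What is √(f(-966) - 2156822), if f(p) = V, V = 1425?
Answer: I*√2155397 ≈ 1468.1*I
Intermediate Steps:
f(p) = 1425
√(f(-966) - 2156822) = √(1425 - 2156822) = √(-2155397) = I*√2155397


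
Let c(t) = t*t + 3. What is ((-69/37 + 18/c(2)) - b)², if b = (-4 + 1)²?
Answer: 4613904/67081 ≈ 68.781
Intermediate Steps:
c(t) = 3 + t² (c(t) = t² + 3 = 3 + t²)
b = 9 (b = (-3)² = 9)
((-69/37 + 18/c(2)) - b)² = ((-69/37 + 18/(3 + 2²)) - 1*9)² = ((-69*1/37 + 18/(3 + 4)) - 9)² = ((-69/37 + 18/7) - 9)² = (183/259 - 9)² = (-2148/259)² = 4613904/67081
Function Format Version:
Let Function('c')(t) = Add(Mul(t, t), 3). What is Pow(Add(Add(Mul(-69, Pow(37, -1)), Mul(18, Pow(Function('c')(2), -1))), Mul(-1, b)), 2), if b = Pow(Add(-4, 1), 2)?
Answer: Rational(4613904, 67081) ≈ 68.781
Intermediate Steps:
Function('c')(t) = Add(3, Pow(t, 2)) (Function('c')(t) = Add(Pow(t, 2), 3) = Add(3, Pow(t, 2)))
b = 9 (b = Pow(-3, 2) = 9)
Pow(Add(Add(Mul(-69, Pow(37, -1)), Mul(18, Pow(Function('c')(2), -1))), Mul(-1, b)), 2) = Pow(Add(Add(Mul(-69, Pow(37, -1)), Mul(18, Pow(Add(3, Pow(2, 2)), -1))), Mul(-1, 9)), 2) = Pow(Add(Add(Mul(-69, Rational(1, 37)), Mul(18, Pow(Add(3, 4), -1))), -9), 2) = Pow(Add(Add(Rational(-69, 37), Mul(18, Pow(7, -1))), -9), 2) = Pow(Add(Add(Rational(-69, 37), Mul(18, Rational(1, 7))), -9), 2) = Pow(Add(Add(Rational(-69, 37), Rational(18, 7)), -9), 2) = Pow(Add(Rational(183, 259), -9), 2) = Pow(Rational(-2148, 259), 2) = Rational(4613904, 67081)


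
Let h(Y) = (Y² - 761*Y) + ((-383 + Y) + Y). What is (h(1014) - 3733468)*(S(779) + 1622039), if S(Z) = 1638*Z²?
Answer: -3460085670929757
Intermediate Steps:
h(Y) = -383 + Y² - 759*Y (h(Y) = (Y² - 761*Y) + (-383 + 2*Y) = -383 + Y² - 759*Y)
(h(1014) - 3733468)*(S(779) + 1622039) = ((-383 + 1014² - 759*1014) - 3733468)*(1638*779² + 1622039) = ((-383 + 1028196 - 769626) - 3733468)*(1638*606841 + 1622039) = (258187 - 3733468)*(994005558 + 1622039) = -3475281*995627597 = -3460085670929757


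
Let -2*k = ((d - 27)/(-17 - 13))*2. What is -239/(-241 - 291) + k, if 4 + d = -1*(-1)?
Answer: -293/532 ≈ -0.55075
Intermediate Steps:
d = -3 (d = -4 - 1*(-1) = -4 + 1 = -3)
k = -1 (k = -(-3 - 27)/(-17 - 13)*2/2 = -(-30/(-30))*2/2 = -(-30*(-1/30))*2/2 = -2/2 = -1/2*2 = -1)
-239/(-241 - 291) + k = -239/(-241 - 291) - 1 = -239/(-532) - 1 = -239*(-1/532) - 1 = 239/532 - 1 = -293/532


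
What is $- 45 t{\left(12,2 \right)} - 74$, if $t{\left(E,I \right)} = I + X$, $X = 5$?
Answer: $-389$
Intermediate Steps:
$t{\left(E,I \right)} = 5 + I$ ($t{\left(E,I \right)} = I + 5 = 5 + I$)
$- 45 t{\left(12,2 \right)} - 74 = - 45 \left(5 + 2\right) - 74 = \left(-45\right) 7 - 74 = -315 - 74 = -389$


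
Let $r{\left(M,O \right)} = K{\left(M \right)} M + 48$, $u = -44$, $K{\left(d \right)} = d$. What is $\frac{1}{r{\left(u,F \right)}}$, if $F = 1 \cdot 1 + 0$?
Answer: $\frac{1}{1984} \approx 0.00050403$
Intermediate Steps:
$F = 1$ ($F = 1 + 0 = 1$)
$r{\left(M,O \right)} = 48 + M^{2}$ ($r{\left(M,O \right)} = M M + 48 = M^{2} + 48 = 48 + M^{2}$)
$\frac{1}{r{\left(u,F \right)}} = \frac{1}{48 + \left(-44\right)^{2}} = \frac{1}{48 + 1936} = \frac{1}{1984}$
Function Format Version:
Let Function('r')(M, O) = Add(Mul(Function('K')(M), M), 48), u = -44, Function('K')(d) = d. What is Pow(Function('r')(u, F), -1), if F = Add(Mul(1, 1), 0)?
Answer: Rational(1, 1984) ≈ 0.00050403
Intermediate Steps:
F = 1 (F = Add(1, 0) = 1)
Function('r')(M, O) = Add(48, Pow(M, 2)) (Function('r')(M, O) = Add(Mul(M, M), 48) = Add(Pow(M, 2), 48) = Add(48, Pow(M, 2)))
Pow(Function('r')(u, F), -1) = Pow(Add(48, Pow(-44, 2)), -1) = Pow(Add(48, 1936), -1) = Pow(1984, -1) = Rational(1, 1984)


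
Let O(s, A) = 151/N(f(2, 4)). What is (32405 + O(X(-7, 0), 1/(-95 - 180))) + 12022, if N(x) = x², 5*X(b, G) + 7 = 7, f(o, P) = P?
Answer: 710983/16 ≈ 44436.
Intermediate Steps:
X(b, G) = 0 (X(b, G) = -7/5 + (⅕)*7 = -7/5 + 7/5 = 0)
O(s, A) = 151/16 (O(s, A) = 151/(4²) = 151/16)
(32405 + O(X(-7, 0), 1/(-95 - 180))) + 12022 = (32405 + 151/16) + 12022 = 518631/16 + 12022 = 710983/16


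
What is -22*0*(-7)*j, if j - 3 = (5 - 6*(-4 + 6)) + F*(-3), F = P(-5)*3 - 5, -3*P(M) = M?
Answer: 0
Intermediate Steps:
P(M) = -M/3
F = 0 (F = -1/3*(-5)*3 - 5 = (5/3)*3 - 5 = 5 - 5 = 0)
j = -4 (j = 3 + ((5 - 6*(-4 + 6)) + 0*(-3)) = 3 + ((5 - 6*2) + 0) = 3 + ((5 - 1*12) + 0) = 3 + ((5 - 12) + 0) = 3 + (-7 + 0) = 3 - 7 = -4)
-22*0*(-7)*j = -22*0*(-7)*(-4) = -0*(-4) = -22*0 = 0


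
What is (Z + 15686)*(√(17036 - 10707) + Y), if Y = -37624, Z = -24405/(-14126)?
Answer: -4168830268892/7063 + 221604841*√6329/14126 ≈ -5.8899e+8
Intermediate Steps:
Z = 24405/14126 (Z = -24405*(-1/14126) = 24405/14126 ≈ 1.7277)
(Z + 15686)*(√(17036 - 10707) + Y) = (24405/14126 + 15686)*(√(17036 - 10707) - 37624) = 221604841*(√6329 - 37624)/14126 = 221604841*(-37624 + √6329)/14126 = -4168830268892/7063 + 221604841*√6329/14126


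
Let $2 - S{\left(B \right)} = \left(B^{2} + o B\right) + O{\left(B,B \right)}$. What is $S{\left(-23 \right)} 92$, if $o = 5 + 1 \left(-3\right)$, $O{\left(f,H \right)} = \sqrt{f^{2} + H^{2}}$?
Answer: $-44252 - 2116 \sqrt{2} \approx -47245.0$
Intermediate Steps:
$O{\left(f,H \right)} = \sqrt{H^{2} + f^{2}}$
$o = 2$ ($o = 5 - 3 = 2$)
$S{\left(B \right)} = 2 - B^{2} - 2 B - \sqrt{2} \sqrt{B^{2}}$ ($S{\left(B \right)} = 2 - \left(\left(B^{2} + 2 B\right) + \sqrt{B^{2} + B^{2}}\right) = 2 - \left(\left(B^{2} + 2 B\right) + \sqrt{2 B^{2}}\right) = 2 - \left(\left(B^{2} + 2 B\right) + \sqrt{2} \sqrt{B^{2}}\right) = 2 - \left(B^{2} + 2 B + \sqrt{2} \sqrt{B^{2}}\right) = 2 - B^{2} - 2 B - \sqrt{2} \sqrt{B^{2}}$)
$S{\left(-23 \right)} 92 = \left(2 - \left(-23\right)^{2} - -46 - \sqrt{2} \sqrt{\left(-23\right)^{2}}\right) 92 = \left(2 - 529 + 46 - \sqrt{2} \sqrt{529}\right) 92 = \left(2 - 529 + 46 - \sqrt{2} \cdot 23\right) 92 = \left(2 - 529 + 46 - 23 \sqrt{2}\right) 92 = \left(-481 - 23 \sqrt{2}\right) 92 = -44252 - 2116 \sqrt{2}$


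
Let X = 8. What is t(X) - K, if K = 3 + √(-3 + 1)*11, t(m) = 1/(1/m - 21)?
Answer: -509/167 - 11*I*√2 ≈ -3.0479 - 15.556*I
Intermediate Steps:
t(m) = 1/(-21 + 1/m)
K = 3 + 11*I*√2 (K = 3 + √(-2)*11 = 3 + (I*√2)*11 = 3 + 11*I*√2 ≈ 3.0 + 15.556*I)
t(X) - K = -1*8/(-1 + 21*8) - (3 + 11*I*√2) = -1*8/(-1 + 168) + (-3 - 11*I*√2) = -1*8/167 + (-3 - 11*I*√2) = -1*8*1/167 + (-3 - 11*I*√2) = -8/167 + (-3 - 11*I*√2) = -509/167 - 11*I*√2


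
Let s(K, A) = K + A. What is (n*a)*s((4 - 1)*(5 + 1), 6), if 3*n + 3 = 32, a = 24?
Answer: 5568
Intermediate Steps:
n = 29/3 (n = -1 + (1/3)*32 = -1 + 32/3 = 29/3 ≈ 9.6667)
s(K, A) = A + K
(n*a)*s((4 - 1)*(5 + 1), 6) = ((29/3)*24)*(6 + (4 - 1)*(5 + 1)) = 232*(6 + 3*6) = 232*(6 + 18) = 232*24 = 5568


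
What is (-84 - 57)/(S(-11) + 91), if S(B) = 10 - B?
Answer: -141/112 ≈ -1.2589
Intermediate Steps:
(-84 - 57)/(S(-11) + 91) = (-84 - 57)/((10 - 1*(-11)) + 91) = -141/((10 + 11) + 91) = -141/(21 + 91) = -141/112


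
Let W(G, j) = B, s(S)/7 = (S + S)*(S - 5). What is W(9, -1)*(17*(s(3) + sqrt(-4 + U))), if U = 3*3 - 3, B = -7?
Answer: 9996 - 119*sqrt(2) ≈ 9827.7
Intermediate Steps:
U = 6 (U = 9 - 3 = 6)
s(S) = 14*S*(-5 + S) (s(S) = 7*((S + S)*(S - 5)) = 7*((2*S)*(-5 + S)) = 7*(2*S*(-5 + S)) = 14*S*(-5 + S))
W(G, j) = -7
W(9, -1)*(17*(s(3) + sqrt(-4 + U))) = -119*(14*3*(-5 + 3) + sqrt(-4 + 6)) = -119*(14*3*(-2) + sqrt(2)) = -119*(-84 + sqrt(2)) = -7*(-1428 + 17*sqrt(2)) = 9996 - 119*sqrt(2)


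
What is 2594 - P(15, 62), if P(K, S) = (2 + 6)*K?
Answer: 2474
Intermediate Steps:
P(K, S) = 8*K
2594 - P(15, 62) = 2594 - 8*15 = 2594 - 1*120 = 2594 - 120 = 2474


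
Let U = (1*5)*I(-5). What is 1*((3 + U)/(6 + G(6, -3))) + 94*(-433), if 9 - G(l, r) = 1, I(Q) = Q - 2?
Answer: -284930/7 ≈ -40704.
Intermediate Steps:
I(Q) = -2 + Q
G(l, r) = 8 (G(l, r) = 9 - 1*1 = 9 - 1 = 8)
U = -35 (U = (1*5)*(-2 - 5) = 5*(-7) = -35)
1*((3 + U)/(6 + G(6, -3))) + 94*(-433) = 1*((3 - 35)/(6 + 8)) + 94*(-433) = 1*(-32/14) - 40702 = 1*(-32*1/14) - 40702 = 1*(-16/7) - 40702 = -16/7 - 40702 = -284930/7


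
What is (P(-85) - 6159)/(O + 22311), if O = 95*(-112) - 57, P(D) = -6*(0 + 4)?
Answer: -6183/11614 ≈ -0.53237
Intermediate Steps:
P(D) = -24 (P(D) = -6*4 = -24)
O = -10697 (O = -10640 - 57 = -10697)
(P(-85) - 6159)/(O + 22311) = (-24 - 6159)/(-10697 + 22311) = -6183/11614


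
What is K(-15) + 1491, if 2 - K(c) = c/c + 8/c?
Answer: 22388/15 ≈ 1492.5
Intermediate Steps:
K(c) = 1 - 8/c (K(c) = 2 - (c/c + 8/c) = 2 - (1 + 8/c) = 2 + (-1 - 8/c) = 1 - 8/c)
K(-15) + 1491 = (-8 - 15)/(-15) + 1491 = -1/15*(-23) + 1491 = 23/15 + 1491 = 22388/15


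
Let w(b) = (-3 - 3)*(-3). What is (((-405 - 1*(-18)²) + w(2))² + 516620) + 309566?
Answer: 1331707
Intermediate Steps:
w(b) = 18 (w(b) = -6*(-3) = 18)
(((-405 - 1*(-18)²) + w(2))² + 516620) + 309566 = (((-405 - 1*(-18)²) + 18)² + 516620) + 309566 = (((-405 - 1*324) + 18)² + 516620) + 309566 = (((-405 - 324) + 18)² + 516620) + 309566 = ((-729 + 18)² + 516620) + 309566 = ((-711)² + 516620) + 309566 = (505521 + 516620) + 309566 = 1022141 + 309566 = 1331707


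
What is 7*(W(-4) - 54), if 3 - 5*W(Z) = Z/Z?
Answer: -1876/5 ≈ -375.20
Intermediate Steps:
W(Z) = ⅖ (W(Z) = ⅗ - Z/(5*Z) = ⅗ - ⅕*1 = ⅗ - ⅕ = ⅖)
7*(W(-4) - 54) = 7*(⅖ - 54) = 7*(-268/5) = -1876/5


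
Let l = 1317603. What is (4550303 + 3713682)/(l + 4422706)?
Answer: 8263985/5740309 ≈ 1.4396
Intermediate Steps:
(4550303 + 3713682)/(l + 4422706) = (4550303 + 3713682)/(1317603 + 4422706) = 8263985/5740309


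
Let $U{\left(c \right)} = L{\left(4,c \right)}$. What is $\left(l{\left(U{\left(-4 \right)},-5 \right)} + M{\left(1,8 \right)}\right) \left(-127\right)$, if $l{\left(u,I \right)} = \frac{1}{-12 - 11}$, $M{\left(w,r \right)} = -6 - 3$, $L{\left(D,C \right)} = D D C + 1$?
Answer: $\frac{26416}{23} \approx 1148.5$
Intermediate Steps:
$L{\left(D,C \right)} = 1 + C D^{2}$ ($L{\left(D,C \right)} = D^{2} C + 1 = C D^{2} + 1 = 1 + C D^{2}$)
$U{\left(c \right)} = 1 + 16 c$ ($U{\left(c \right)} = 1 + c 4^{2} = 1 + c 16 = 1 + 16 c$)
$M{\left(w,r \right)} = -9$
$l{\left(u,I \right)} = - \frac{1}{23}$ ($l{\left(u,I \right)} = \frac{1}{-23} = - \frac{1}{23}$)
$\left(l{\left(U{\left(-4 \right)},-5 \right)} + M{\left(1,8 \right)}\right) \left(-127\right) = \left(- \frac{1}{23} - 9\right) \left(-127\right) = \left(- \frac{208}{23}\right) \left(-127\right) = \frac{26416}{23}$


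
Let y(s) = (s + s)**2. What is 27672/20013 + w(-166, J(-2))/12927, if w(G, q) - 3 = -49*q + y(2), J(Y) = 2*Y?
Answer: 120672913/86236017 ≈ 1.3993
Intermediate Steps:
y(s) = 4*s**2 (y(s) = (2*s)**2 = 4*s**2)
w(G, q) = 19 - 49*q (w(G, q) = 3 + (-49*q + 4*2**2) = 3 + (-49*q + 4*4) = 3 + (-49*q + 16) = 3 + (16 - 49*q) = 19 - 49*q)
27672/20013 + w(-166, J(-2))/12927 = 27672/20013 + (19 - 98*(-2))/12927 = 27672*(1/20013) + (19 - 49*(-4))*(1/12927) = 9224/6671 + (19 + 196)*(1/12927) = 9224/6671 + 215*(1/12927) = 9224/6671 + 215/12927 = 120672913/86236017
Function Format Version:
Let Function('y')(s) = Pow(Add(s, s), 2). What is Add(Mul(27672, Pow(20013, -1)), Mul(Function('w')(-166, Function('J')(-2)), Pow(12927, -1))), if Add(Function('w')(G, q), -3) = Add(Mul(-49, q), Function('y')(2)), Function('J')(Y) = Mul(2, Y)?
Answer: Rational(120672913, 86236017) ≈ 1.3993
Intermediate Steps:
Function('y')(s) = Mul(4, Pow(s, 2)) (Function('y')(s) = Pow(Mul(2, s), 2) = Mul(4, Pow(s, 2)))
Function('w')(G, q) = Add(19, Mul(-49, q)) (Function('w')(G, q) = Add(3, Add(Mul(-49, q), Mul(4, Pow(2, 2)))) = Add(3, Add(Mul(-49, q), Mul(4, 4))) = Add(3, Add(Mul(-49, q), 16)) = Add(3, Add(16, Mul(-49, q))) = Add(19, Mul(-49, q)))
Add(Mul(27672, Pow(20013, -1)), Mul(Function('w')(-166, Function('J')(-2)), Pow(12927, -1))) = Add(Mul(27672, Pow(20013, -1)), Mul(Add(19, Mul(-49, Mul(2, -2))), Pow(12927, -1))) = Add(Mul(27672, Rational(1, 20013)), Mul(Add(19, Mul(-49, -4)), Rational(1, 12927))) = Add(Rational(9224, 6671), Mul(Add(19, 196), Rational(1, 12927))) = Add(Rational(9224, 6671), Mul(215, Rational(1, 12927))) = Add(Rational(9224, 6671), Rational(215, 12927)) = Rational(120672913, 86236017)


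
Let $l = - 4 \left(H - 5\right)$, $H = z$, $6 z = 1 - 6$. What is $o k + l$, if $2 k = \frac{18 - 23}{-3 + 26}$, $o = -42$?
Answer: $\frac{1925}{69} \approx 27.899$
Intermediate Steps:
$z = - \frac{5}{6}$ ($z = \frac{1 - 6}{6} = \frac{1}{6} \left(-5\right) = - \frac{5}{6} \approx -0.83333$)
$H = - \frac{5}{6} \approx -0.83333$
$l = \frac{70}{3}$ ($l = - 4 \left(- \frac{5}{6} - 5\right) = \left(-4\right) \left(- \frac{35}{6}\right) = \frac{70}{3} \approx 23.333$)
$k = - \frac{5}{46}$ ($k = \frac{\left(18 - 23\right) \frac{1}{-3 + 26}}{2} = \frac{\left(-5\right) \frac{1}{23}}{2} = \frac{1}{2} \left(- \frac{5}{23}\right) = - \frac{5}{46} \approx -0.1087$)
$o k + l = \left(-42\right) \left(- \frac{5}{46}\right) + \frac{70}{3} = \frac{105}{23} + \frac{70}{3} = \frac{1925}{69}$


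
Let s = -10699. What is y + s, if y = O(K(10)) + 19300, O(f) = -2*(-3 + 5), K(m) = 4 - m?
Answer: 8597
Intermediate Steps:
O(f) = -4 (O(f) = -2*2 = -4)
y = 19296 (y = -4 + 19300 = 19296)
y + s = 19296 - 10699 = 8597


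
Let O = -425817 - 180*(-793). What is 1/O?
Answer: -1/283077 ≈ -3.5326e-6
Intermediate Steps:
O = -283077 (O = -425817 + 142740 = -283077)
1/O = 1/(-283077) = -1/283077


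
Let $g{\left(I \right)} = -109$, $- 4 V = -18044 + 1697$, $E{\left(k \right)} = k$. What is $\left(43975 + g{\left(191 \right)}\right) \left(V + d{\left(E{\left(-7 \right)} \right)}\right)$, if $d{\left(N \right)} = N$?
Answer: $\frac{357924627}{2} \approx 1.7896 \cdot 10^{8}$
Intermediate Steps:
$V = \frac{16347}{4}$ ($V = - \frac{-18044 + 1697}{4} = \left(- \frac{1}{4}\right) \left(-16347\right) = \frac{16347}{4} \approx 4086.8$)
$\left(43975 + g{\left(191 \right)}\right) \left(V + d{\left(E{\left(-7 \right)} \right)}\right) = \left(43975 - 109\right) \left(\frac{16347}{4} - 7\right) = 43866 \cdot \frac{16319}{4} = \frac{357924627}{2}$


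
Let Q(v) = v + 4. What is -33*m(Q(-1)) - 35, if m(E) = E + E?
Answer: -233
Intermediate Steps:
Q(v) = 4 + v
m(E) = 2*E
-33*m(Q(-1)) - 35 = -66*(4 - 1) - 35 = -66*3 - 35 = -33*6 - 35 = -198 - 35 = -233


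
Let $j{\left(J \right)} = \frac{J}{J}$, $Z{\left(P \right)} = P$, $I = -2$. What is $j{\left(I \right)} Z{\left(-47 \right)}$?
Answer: $-47$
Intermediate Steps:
$j{\left(J \right)} = 1$
$j{\left(I \right)} Z{\left(-47 \right)} = 1 \left(-47\right) = -47$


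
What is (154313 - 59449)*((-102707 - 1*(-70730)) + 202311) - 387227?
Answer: 16158177349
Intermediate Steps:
(154313 - 59449)*((-102707 - 1*(-70730)) + 202311) - 387227 = 94864*((-102707 + 70730) + 202311) - 387227 = 94864*(-31977 + 202311) - 387227 = 94864*170334 - 387227 = 16158564576 - 387227 = 16158177349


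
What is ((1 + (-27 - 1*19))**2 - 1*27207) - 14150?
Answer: -39332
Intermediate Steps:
((1 + (-27 - 1*19))**2 - 1*27207) - 14150 = ((1 + (-27 - 19))**2 - 27207) - 14150 = ((1 - 46)**2 - 27207) - 14150 = ((-45)**2 - 27207) - 14150 = (2025 - 27207) - 14150 = -25182 - 14150 = -39332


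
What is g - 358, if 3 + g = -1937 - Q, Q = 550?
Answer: -2848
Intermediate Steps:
g = -2490 (g = -3 + (-1937 - 1*550) = -3 + (-1937 - 550) = -3 - 2487 = -2490)
g - 358 = -2490 - 358 = -2848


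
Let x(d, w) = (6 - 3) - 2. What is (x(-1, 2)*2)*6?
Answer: 12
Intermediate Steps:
x(d, w) = 1 (x(d, w) = 3 - 2 = 1)
(x(-1, 2)*2)*6 = (1*2)*6 = 2*6 = 12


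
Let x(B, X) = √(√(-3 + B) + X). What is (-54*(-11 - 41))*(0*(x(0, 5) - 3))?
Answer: 0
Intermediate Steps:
x(B, X) = √(X + √(-3 + B))
(-54*(-11 - 41))*(0*(x(0, 5) - 3)) = (-54*(-11 - 41))*(0*(√(5 + √(-3 + 0)) - 3)) = (-54*(-52))*(0*(√(5 + √(-3)) - 3)) = 2808*(0*(√(5 + I*√3) - 3)) = 2808*(0*(-3 + √(5 + I*√3))) = 2808*0 = 0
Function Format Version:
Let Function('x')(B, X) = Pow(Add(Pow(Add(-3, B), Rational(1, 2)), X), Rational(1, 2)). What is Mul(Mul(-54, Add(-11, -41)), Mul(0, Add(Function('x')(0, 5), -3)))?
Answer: 0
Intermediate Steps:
Function('x')(B, X) = Pow(Add(X, Pow(Add(-3, B), Rational(1, 2))), Rational(1, 2))
Mul(Mul(-54, Add(-11, -41)), Mul(0, Add(Function('x')(0, 5), -3))) = Mul(Mul(-54, Add(-11, -41)), Mul(0, Add(Pow(Add(5, Pow(Add(-3, 0), Rational(1, 2))), Rational(1, 2)), -3))) = Mul(Mul(-54, -52), Mul(0, Add(Pow(Add(5, Pow(-3, Rational(1, 2))), Rational(1, 2)), -3))) = Mul(2808, Mul(0, Add(Pow(Add(5, Mul(I, Pow(3, Rational(1, 2)))), Rational(1, 2)), -3))) = Mul(2808, Mul(0, Add(-3, Pow(Add(5, Mul(I, Pow(3, Rational(1, 2)))), Rational(1, 2))))) = Mul(2808, 0) = 0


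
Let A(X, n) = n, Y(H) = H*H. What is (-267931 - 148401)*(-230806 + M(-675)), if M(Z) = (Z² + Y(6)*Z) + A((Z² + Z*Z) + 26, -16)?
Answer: -83475814996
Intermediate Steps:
Y(H) = H²
M(Z) = -16 + Z² + 36*Z (M(Z) = (Z² + 6²*Z) - 16 = (Z² + 36*Z) - 16 = -16 + Z² + 36*Z)
(-267931 - 148401)*(-230806 + M(-675)) = (-267931 - 148401)*(-230806 + (-16 + (-675)² + 36*(-675))) = -416332*(-230806 + (-16 + 455625 - 24300)) = -416332*(-230806 + 431309) = -416332*200503 = -83475814996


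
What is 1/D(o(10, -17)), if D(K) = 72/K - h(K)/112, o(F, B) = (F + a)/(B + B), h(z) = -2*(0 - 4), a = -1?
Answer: -14/3809 ≈ -0.0036755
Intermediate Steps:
h(z) = 8 (h(z) = -2*(-4) = 8)
o(F, B) = (-1 + F)/(2*B) (o(F, B) = (F - 1)/(B + B) = (-1 + F)/((2*B)) = (-1 + F)*(1/(2*B)) = (-1 + F)/(2*B))
D(K) = -1/14 + 72/K (D(K) = 72/K - 1*8/112 = 72/K - 8*1/112 = 72/K - 1/14 = -1/14 + 72/K)
1/D(o(10, -17)) = 1/((1008 - (-1 + 10)/(2*(-17)))/(14*(((½)*(-1 + 10)/(-17))))) = 1/((1008 - (-1)*9/(2*17))/(14*(((½)*(-1/17)*9)))) = 1/((1008 - 1*(-9/34))/(14*(-9/34))) = 1/((1/14)*(-34/9)*(1008 + 9/34)) = 1/((1/14)*(-34/9)*(34281/34)) = 1/(-3809/14) = -14/3809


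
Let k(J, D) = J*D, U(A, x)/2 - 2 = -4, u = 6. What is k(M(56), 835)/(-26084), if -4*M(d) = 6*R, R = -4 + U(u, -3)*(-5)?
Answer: 5010/6521 ≈ 0.76829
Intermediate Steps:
U(A, x) = -4 (U(A, x) = 4 + 2*(-4) = 4 - 8 = -4)
R = 16 (R = -4 - 4*(-5) = -4 + 20 = 16)
M(d) = -24 (M(d) = -3*16/2 = -¼*96 = -24)
k(J, D) = D*J
k(M(56), 835)/(-26084) = (835*(-24))/(-26084) = -20040*(-1/26084) = 5010/6521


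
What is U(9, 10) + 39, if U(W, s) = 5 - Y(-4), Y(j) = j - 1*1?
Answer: 49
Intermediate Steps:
Y(j) = -1 + j (Y(j) = j - 1 = -1 + j)
U(W, s) = 10 (U(W, s) = 5 - (-1 - 4) = 5 - 1*(-5) = 5 + 5 = 10)
U(9, 10) + 39 = 10 + 39 = 49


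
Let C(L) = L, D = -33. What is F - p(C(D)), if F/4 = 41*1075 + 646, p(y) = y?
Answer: 178917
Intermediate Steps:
F = 178884 (F = 4*(41*1075 + 646) = 4*(44075 + 646) = 4*44721 = 178884)
F - p(C(D)) = 178884 - 1*(-33) = 178884 + 33 = 178917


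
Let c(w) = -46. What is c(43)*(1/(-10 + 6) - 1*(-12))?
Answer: -1081/2 ≈ -540.50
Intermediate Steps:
c(43)*(1/(-10 + 6) - 1*(-12)) = -46*(1/(-10 + 6) - 1*(-12)) = -46*(1/(-4) + 12) = -46*(-1/4 + 12) = -46*47/4 = -1081/2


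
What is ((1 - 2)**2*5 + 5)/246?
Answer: 5/123 ≈ 0.040650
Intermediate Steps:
((1 - 2)**2*5 + 5)/246 = ((-1)**2*5 + 5)*(1/246) = (1*5 + 5)*(1/246) = (5 + 5)*(1/246) = 10*(1/246) = 5/123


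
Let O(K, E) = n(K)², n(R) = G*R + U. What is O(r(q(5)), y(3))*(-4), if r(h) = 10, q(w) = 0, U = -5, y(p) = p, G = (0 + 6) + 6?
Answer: -52900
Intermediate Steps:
G = 12 (G = 6 + 6 = 12)
n(R) = -5 + 12*R (n(R) = 12*R - 5 = -5 + 12*R)
O(K, E) = (-5 + 12*K)²
O(r(q(5)), y(3))*(-4) = (-5 + 12*10)²*(-4) = (-5 + 120)²*(-4) = 115²*(-4) = 13225*(-4) = -52900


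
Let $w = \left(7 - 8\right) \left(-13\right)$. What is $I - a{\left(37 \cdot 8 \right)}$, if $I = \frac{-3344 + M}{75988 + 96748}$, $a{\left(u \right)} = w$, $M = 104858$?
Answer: $- \frac{1072027}{86368} \approx -12.412$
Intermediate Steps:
$w = 13$ ($w = \left(-1\right) \left(-13\right) = 13$)
$a{\left(u \right)} = 13$
$I = \frac{50757}{86368}$ ($I = \frac{-3344 + 104858}{75988 + 96748} = \frac{101514}{172736} = 101514 \cdot \frac{1}{172736} = \frac{50757}{86368} \approx 0.58768$)
$I - a{\left(37 \cdot 8 \right)} = \frac{50757}{86368} - 13 = - \frac{1072027}{86368}$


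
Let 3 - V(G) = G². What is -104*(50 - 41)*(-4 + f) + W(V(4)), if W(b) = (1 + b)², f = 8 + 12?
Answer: -14832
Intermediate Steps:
V(G) = 3 - G²
f = 20
-104*(50 - 41)*(-4 + f) + W(V(4)) = -104*(50 - 41)*(-4 + 20) + (1 + (3 - 1*4²))² = -936*16 + (1 + (3 - 1*16))² = -104*144 + (1 + (3 - 16))² = -14976 + (1 - 13)² = -14976 + (-12)² = -14976 + 144 = -14832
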